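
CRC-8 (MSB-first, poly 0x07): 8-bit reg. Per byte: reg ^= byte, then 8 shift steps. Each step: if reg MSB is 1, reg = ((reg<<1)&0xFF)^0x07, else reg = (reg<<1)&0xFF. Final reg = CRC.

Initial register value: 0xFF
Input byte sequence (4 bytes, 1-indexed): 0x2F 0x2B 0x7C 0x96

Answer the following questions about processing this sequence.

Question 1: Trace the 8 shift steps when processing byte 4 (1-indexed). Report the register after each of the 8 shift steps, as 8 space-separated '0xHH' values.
After byte 1 (0x2F): reg=0x3E
After byte 2 (0x2B): reg=0x6B
After byte 3 (0x7C): reg=0x65
Register before byte 4: 0x65
After XOR with byte 0x96: 0xF3

Answer: 0xE1 0xC5 0x8D 0x1D 0x3A 0x74 0xE8 0xD7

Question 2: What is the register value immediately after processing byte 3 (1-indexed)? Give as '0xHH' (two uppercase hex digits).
Answer: 0x65

Derivation:
After byte 1 (0x2F): reg=0x3E
After byte 2 (0x2B): reg=0x6B
After byte 3 (0x7C): reg=0x65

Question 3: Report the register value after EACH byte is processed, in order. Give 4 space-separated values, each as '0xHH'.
0x3E 0x6B 0x65 0xD7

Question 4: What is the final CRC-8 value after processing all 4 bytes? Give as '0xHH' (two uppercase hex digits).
After byte 1 (0x2F): reg=0x3E
After byte 2 (0x2B): reg=0x6B
After byte 3 (0x7C): reg=0x65
After byte 4 (0x96): reg=0xD7

Answer: 0xD7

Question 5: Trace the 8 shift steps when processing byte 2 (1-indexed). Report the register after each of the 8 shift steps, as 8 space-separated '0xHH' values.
After byte 1 (0x2F): reg=0x3E
Register before byte 2: 0x3E
After XOR with byte 0x2B: 0x15

Answer: 0x2A 0x54 0xA8 0x57 0xAE 0x5B 0xB6 0x6B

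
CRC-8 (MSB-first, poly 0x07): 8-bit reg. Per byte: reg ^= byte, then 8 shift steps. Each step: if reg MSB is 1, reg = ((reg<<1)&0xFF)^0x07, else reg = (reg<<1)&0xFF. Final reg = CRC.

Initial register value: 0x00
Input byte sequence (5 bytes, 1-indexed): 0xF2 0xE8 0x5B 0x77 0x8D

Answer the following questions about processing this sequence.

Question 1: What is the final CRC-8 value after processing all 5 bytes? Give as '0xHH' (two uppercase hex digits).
After byte 1 (0xF2): reg=0xD0
After byte 2 (0xE8): reg=0xA8
After byte 3 (0x5B): reg=0xD7
After byte 4 (0x77): reg=0x69
After byte 5 (0x8D): reg=0xB2

Answer: 0xB2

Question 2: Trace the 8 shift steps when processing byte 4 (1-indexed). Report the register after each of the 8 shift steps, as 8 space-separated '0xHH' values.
After byte 1 (0xF2): reg=0xD0
After byte 2 (0xE8): reg=0xA8
After byte 3 (0x5B): reg=0xD7
Register before byte 4: 0xD7
After XOR with byte 0x77: 0xA0

Answer: 0x47 0x8E 0x1B 0x36 0x6C 0xD8 0xB7 0x69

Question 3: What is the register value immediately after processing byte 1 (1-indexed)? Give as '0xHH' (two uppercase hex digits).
Answer: 0xD0

Derivation:
After byte 1 (0xF2): reg=0xD0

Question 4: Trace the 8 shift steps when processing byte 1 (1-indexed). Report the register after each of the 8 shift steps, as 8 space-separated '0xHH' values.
Answer: 0xE3 0xC1 0x85 0x0D 0x1A 0x34 0x68 0xD0

Derivation:
Register before byte 1: 0x00
After XOR with byte 0xF2: 0xF2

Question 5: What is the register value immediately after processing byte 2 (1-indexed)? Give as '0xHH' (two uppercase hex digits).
Answer: 0xA8

Derivation:
After byte 1 (0xF2): reg=0xD0
After byte 2 (0xE8): reg=0xA8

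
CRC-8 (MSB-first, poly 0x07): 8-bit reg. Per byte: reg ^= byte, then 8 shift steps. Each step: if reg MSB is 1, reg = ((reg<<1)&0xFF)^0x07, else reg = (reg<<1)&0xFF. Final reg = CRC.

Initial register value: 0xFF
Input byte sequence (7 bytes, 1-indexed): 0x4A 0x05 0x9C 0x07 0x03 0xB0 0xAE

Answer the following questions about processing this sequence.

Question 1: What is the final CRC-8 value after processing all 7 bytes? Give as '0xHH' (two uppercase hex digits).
After byte 1 (0x4A): reg=0x02
After byte 2 (0x05): reg=0x15
After byte 3 (0x9C): reg=0xB6
After byte 4 (0x07): reg=0x1E
After byte 5 (0x03): reg=0x53
After byte 6 (0xB0): reg=0xA7
After byte 7 (0xAE): reg=0x3F

Answer: 0x3F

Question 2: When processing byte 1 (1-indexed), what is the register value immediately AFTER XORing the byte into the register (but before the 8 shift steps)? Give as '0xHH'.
Answer: 0xB5

Derivation:
Register before byte 1: 0xFF
Byte 1: 0x4A
0xFF XOR 0x4A = 0xB5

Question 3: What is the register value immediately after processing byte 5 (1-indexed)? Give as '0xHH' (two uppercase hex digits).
After byte 1 (0x4A): reg=0x02
After byte 2 (0x05): reg=0x15
After byte 3 (0x9C): reg=0xB6
After byte 4 (0x07): reg=0x1E
After byte 5 (0x03): reg=0x53

Answer: 0x53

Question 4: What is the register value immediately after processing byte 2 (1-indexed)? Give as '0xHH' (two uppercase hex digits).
Answer: 0x15

Derivation:
After byte 1 (0x4A): reg=0x02
After byte 2 (0x05): reg=0x15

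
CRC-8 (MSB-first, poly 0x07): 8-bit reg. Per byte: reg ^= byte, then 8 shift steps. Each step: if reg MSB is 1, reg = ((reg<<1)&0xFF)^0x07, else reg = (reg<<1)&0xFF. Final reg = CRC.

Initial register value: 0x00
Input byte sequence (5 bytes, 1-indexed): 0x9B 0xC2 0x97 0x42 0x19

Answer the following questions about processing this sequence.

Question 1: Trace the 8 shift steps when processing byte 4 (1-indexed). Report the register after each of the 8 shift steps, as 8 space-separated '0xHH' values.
After byte 1 (0x9B): reg=0xC8
After byte 2 (0xC2): reg=0x36
After byte 3 (0x97): reg=0x6E
Register before byte 4: 0x6E
After XOR with byte 0x42: 0x2C

Answer: 0x58 0xB0 0x67 0xCE 0x9B 0x31 0x62 0xC4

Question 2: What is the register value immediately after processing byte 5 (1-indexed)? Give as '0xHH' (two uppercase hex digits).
Answer: 0x1D

Derivation:
After byte 1 (0x9B): reg=0xC8
After byte 2 (0xC2): reg=0x36
After byte 3 (0x97): reg=0x6E
After byte 4 (0x42): reg=0xC4
After byte 5 (0x19): reg=0x1D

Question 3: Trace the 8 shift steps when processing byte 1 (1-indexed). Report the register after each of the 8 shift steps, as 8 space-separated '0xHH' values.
Register before byte 1: 0x00
After XOR with byte 0x9B: 0x9B

Answer: 0x31 0x62 0xC4 0x8F 0x19 0x32 0x64 0xC8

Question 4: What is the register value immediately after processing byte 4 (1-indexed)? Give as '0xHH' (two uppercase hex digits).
After byte 1 (0x9B): reg=0xC8
After byte 2 (0xC2): reg=0x36
After byte 3 (0x97): reg=0x6E
After byte 4 (0x42): reg=0xC4

Answer: 0xC4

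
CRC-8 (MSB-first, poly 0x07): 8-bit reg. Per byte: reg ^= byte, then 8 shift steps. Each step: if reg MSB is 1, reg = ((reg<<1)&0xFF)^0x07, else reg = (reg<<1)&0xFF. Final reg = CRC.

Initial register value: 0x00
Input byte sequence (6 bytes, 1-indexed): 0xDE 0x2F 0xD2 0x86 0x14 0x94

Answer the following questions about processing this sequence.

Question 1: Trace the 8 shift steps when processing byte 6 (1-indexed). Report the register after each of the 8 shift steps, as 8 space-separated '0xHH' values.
After byte 1 (0xDE): reg=0x14
After byte 2 (0x2F): reg=0xA1
After byte 3 (0xD2): reg=0x5E
After byte 4 (0x86): reg=0x06
After byte 5 (0x14): reg=0x7E
Register before byte 6: 0x7E
After XOR with byte 0x94: 0xEA

Answer: 0xD3 0xA1 0x45 0x8A 0x13 0x26 0x4C 0x98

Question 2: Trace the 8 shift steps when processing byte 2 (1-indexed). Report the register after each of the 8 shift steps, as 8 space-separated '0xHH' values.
After byte 1 (0xDE): reg=0x14
Register before byte 2: 0x14
After XOR with byte 0x2F: 0x3B

Answer: 0x76 0xEC 0xDF 0xB9 0x75 0xEA 0xD3 0xA1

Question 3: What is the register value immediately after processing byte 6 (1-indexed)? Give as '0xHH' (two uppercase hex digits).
After byte 1 (0xDE): reg=0x14
After byte 2 (0x2F): reg=0xA1
After byte 3 (0xD2): reg=0x5E
After byte 4 (0x86): reg=0x06
After byte 5 (0x14): reg=0x7E
After byte 6 (0x94): reg=0x98

Answer: 0x98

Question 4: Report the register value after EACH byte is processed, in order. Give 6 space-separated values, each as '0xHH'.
0x14 0xA1 0x5E 0x06 0x7E 0x98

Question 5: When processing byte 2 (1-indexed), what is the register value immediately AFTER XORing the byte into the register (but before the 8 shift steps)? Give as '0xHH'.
Register before byte 2: 0x14
Byte 2: 0x2F
0x14 XOR 0x2F = 0x3B

Answer: 0x3B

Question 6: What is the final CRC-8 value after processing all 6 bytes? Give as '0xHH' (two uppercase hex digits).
Answer: 0x98

Derivation:
After byte 1 (0xDE): reg=0x14
After byte 2 (0x2F): reg=0xA1
After byte 3 (0xD2): reg=0x5E
After byte 4 (0x86): reg=0x06
After byte 5 (0x14): reg=0x7E
After byte 6 (0x94): reg=0x98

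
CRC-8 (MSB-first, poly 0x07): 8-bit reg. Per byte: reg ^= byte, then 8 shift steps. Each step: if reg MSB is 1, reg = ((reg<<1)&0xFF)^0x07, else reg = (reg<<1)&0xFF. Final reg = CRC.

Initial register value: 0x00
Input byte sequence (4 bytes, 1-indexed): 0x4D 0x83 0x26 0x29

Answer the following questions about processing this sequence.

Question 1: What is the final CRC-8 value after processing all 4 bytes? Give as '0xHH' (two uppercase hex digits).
After byte 1 (0x4D): reg=0xE4
After byte 2 (0x83): reg=0x32
After byte 3 (0x26): reg=0x6C
After byte 4 (0x29): reg=0xDC

Answer: 0xDC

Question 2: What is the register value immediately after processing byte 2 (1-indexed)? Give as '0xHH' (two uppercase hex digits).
After byte 1 (0x4D): reg=0xE4
After byte 2 (0x83): reg=0x32

Answer: 0x32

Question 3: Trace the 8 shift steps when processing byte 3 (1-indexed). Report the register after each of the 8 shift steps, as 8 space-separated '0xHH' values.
After byte 1 (0x4D): reg=0xE4
After byte 2 (0x83): reg=0x32
Register before byte 3: 0x32
After XOR with byte 0x26: 0x14

Answer: 0x28 0x50 0xA0 0x47 0x8E 0x1B 0x36 0x6C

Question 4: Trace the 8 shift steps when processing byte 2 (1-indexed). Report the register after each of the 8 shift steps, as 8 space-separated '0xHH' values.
Answer: 0xCE 0x9B 0x31 0x62 0xC4 0x8F 0x19 0x32

Derivation:
After byte 1 (0x4D): reg=0xE4
Register before byte 2: 0xE4
After XOR with byte 0x83: 0x67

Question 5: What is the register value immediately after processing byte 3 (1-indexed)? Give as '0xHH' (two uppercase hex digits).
Answer: 0x6C

Derivation:
After byte 1 (0x4D): reg=0xE4
After byte 2 (0x83): reg=0x32
After byte 3 (0x26): reg=0x6C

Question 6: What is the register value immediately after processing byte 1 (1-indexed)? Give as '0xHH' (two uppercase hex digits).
After byte 1 (0x4D): reg=0xE4

Answer: 0xE4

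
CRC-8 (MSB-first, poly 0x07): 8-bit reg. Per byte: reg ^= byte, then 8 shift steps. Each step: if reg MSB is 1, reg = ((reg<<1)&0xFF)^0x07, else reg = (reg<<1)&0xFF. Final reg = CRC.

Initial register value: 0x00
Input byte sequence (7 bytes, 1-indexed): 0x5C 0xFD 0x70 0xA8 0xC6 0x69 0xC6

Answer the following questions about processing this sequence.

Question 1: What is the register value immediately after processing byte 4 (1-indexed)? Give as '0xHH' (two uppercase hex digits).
Answer: 0x1A

Derivation:
After byte 1 (0x5C): reg=0x93
After byte 2 (0xFD): reg=0x0D
After byte 3 (0x70): reg=0x74
After byte 4 (0xA8): reg=0x1A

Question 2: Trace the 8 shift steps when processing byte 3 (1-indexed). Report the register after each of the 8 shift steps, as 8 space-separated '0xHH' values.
After byte 1 (0x5C): reg=0x93
After byte 2 (0xFD): reg=0x0D
Register before byte 3: 0x0D
After XOR with byte 0x70: 0x7D

Answer: 0xFA 0xF3 0xE1 0xC5 0x8D 0x1D 0x3A 0x74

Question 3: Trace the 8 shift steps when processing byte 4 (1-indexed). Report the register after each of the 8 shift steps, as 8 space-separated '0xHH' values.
Answer: 0xBF 0x79 0xF2 0xE3 0xC1 0x85 0x0D 0x1A

Derivation:
After byte 1 (0x5C): reg=0x93
After byte 2 (0xFD): reg=0x0D
After byte 3 (0x70): reg=0x74
Register before byte 4: 0x74
After XOR with byte 0xA8: 0xDC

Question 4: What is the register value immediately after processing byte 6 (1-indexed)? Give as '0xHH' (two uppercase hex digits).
Answer: 0x5E

Derivation:
After byte 1 (0x5C): reg=0x93
After byte 2 (0xFD): reg=0x0D
After byte 3 (0x70): reg=0x74
After byte 4 (0xA8): reg=0x1A
After byte 5 (0xC6): reg=0x1A
After byte 6 (0x69): reg=0x5E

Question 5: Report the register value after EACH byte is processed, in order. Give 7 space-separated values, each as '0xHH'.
0x93 0x0D 0x74 0x1A 0x1A 0x5E 0xC1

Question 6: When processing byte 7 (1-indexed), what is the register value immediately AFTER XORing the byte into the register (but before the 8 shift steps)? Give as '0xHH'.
Register before byte 7: 0x5E
Byte 7: 0xC6
0x5E XOR 0xC6 = 0x98

Answer: 0x98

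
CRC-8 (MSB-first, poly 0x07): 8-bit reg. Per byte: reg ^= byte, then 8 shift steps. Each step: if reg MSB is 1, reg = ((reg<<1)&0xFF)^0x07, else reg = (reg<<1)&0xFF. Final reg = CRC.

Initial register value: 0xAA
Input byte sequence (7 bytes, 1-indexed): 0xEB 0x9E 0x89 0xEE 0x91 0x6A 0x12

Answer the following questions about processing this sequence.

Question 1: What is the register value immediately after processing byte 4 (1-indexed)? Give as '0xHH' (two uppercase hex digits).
After byte 1 (0xEB): reg=0xC0
After byte 2 (0x9E): reg=0x9D
After byte 3 (0x89): reg=0x6C
After byte 4 (0xEE): reg=0x87

Answer: 0x87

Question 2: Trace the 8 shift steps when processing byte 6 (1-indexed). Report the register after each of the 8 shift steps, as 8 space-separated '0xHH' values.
Answer: 0x10 0x20 0x40 0x80 0x07 0x0E 0x1C 0x38

Derivation:
After byte 1 (0xEB): reg=0xC0
After byte 2 (0x9E): reg=0x9D
After byte 3 (0x89): reg=0x6C
After byte 4 (0xEE): reg=0x87
After byte 5 (0x91): reg=0x62
Register before byte 6: 0x62
After XOR with byte 0x6A: 0x08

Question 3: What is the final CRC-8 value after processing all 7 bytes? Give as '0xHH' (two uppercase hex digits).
Answer: 0xD6

Derivation:
After byte 1 (0xEB): reg=0xC0
After byte 2 (0x9E): reg=0x9D
After byte 3 (0x89): reg=0x6C
After byte 4 (0xEE): reg=0x87
After byte 5 (0x91): reg=0x62
After byte 6 (0x6A): reg=0x38
After byte 7 (0x12): reg=0xD6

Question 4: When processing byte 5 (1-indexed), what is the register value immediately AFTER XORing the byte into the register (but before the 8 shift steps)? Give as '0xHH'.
Register before byte 5: 0x87
Byte 5: 0x91
0x87 XOR 0x91 = 0x16

Answer: 0x16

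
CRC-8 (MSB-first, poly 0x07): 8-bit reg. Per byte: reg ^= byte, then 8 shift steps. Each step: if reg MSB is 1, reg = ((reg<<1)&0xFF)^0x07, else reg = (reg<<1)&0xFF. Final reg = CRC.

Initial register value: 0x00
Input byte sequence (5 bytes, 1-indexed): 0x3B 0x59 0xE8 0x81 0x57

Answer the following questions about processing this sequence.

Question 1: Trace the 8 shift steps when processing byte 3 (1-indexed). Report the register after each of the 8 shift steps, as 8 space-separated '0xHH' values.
After byte 1 (0x3B): reg=0xA1
After byte 2 (0x59): reg=0xE6
Register before byte 3: 0xE6
After XOR with byte 0xE8: 0x0E

Answer: 0x1C 0x38 0x70 0xE0 0xC7 0x89 0x15 0x2A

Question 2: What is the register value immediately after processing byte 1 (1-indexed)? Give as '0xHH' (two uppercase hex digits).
Answer: 0xA1

Derivation:
After byte 1 (0x3B): reg=0xA1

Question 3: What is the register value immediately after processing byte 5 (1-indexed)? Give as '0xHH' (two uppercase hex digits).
Answer: 0x2D

Derivation:
After byte 1 (0x3B): reg=0xA1
After byte 2 (0x59): reg=0xE6
After byte 3 (0xE8): reg=0x2A
After byte 4 (0x81): reg=0x58
After byte 5 (0x57): reg=0x2D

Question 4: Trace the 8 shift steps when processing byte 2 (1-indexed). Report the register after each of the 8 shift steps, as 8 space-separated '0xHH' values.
After byte 1 (0x3B): reg=0xA1
Register before byte 2: 0xA1
After XOR with byte 0x59: 0xF8

Answer: 0xF7 0xE9 0xD5 0xAD 0x5D 0xBA 0x73 0xE6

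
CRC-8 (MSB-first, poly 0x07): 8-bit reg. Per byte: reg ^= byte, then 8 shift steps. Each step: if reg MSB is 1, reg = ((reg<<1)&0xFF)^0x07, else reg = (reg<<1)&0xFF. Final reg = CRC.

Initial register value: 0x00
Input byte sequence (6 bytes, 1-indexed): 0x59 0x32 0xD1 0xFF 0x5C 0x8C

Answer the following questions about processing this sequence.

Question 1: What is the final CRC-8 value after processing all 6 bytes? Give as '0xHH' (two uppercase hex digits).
Answer: 0xB1

Derivation:
After byte 1 (0x59): reg=0x88
After byte 2 (0x32): reg=0x2F
After byte 3 (0xD1): reg=0xF4
After byte 4 (0xFF): reg=0x31
After byte 5 (0x5C): reg=0x04
After byte 6 (0x8C): reg=0xB1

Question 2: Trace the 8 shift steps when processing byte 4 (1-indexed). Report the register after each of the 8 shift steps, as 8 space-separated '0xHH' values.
After byte 1 (0x59): reg=0x88
After byte 2 (0x32): reg=0x2F
After byte 3 (0xD1): reg=0xF4
Register before byte 4: 0xF4
After XOR with byte 0xFF: 0x0B

Answer: 0x16 0x2C 0x58 0xB0 0x67 0xCE 0x9B 0x31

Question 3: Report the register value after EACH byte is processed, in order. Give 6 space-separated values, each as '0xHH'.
0x88 0x2F 0xF4 0x31 0x04 0xB1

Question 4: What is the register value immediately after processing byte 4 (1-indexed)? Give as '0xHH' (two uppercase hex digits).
Answer: 0x31

Derivation:
After byte 1 (0x59): reg=0x88
After byte 2 (0x32): reg=0x2F
After byte 3 (0xD1): reg=0xF4
After byte 4 (0xFF): reg=0x31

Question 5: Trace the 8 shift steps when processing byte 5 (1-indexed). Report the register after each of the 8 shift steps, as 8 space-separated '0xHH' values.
Answer: 0xDA 0xB3 0x61 0xC2 0x83 0x01 0x02 0x04

Derivation:
After byte 1 (0x59): reg=0x88
After byte 2 (0x32): reg=0x2F
After byte 3 (0xD1): reg=0xF4
After byte 4 (0xFF): reg=0x31
Register before byte 5: 0x31
After XOR with byte 0x5C: 0x6D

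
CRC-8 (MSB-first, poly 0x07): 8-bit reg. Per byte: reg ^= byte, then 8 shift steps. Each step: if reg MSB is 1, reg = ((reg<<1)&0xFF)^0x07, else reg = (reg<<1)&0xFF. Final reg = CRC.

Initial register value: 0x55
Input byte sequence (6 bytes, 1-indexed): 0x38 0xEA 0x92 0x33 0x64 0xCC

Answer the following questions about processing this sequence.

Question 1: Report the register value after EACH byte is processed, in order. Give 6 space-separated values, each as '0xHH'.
0x04 0x84 0x62 0xB0 0x22 0x84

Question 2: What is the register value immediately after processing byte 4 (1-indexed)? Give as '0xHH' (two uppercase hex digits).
After byte 1 (0x38): reg=0x04
After byte 2 (0xEA): reg=0x84
After byte 3 (0x92): reg=0x62
After byte 4 (0x33): reg=0xB0

Answer: 0xB0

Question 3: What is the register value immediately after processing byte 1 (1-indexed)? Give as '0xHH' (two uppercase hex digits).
After byte 1 (0x38): reg=0x04

Answer: 0x04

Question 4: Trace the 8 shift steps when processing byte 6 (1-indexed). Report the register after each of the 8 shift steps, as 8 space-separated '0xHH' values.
After byte 1 (0x38): reg=0x04
After byte 2 (0xEA): reg=0x84
After byte 3 (0x92): reg=0x62
After byte 4 (0x33): reg=0xB0
After byte 5 (0x64): reg=0x22
Register before byte 6: 0x22
After XOR with byte 0xCC: 0xEE

Answer: 0xDB 0xB1 0x65 0xCA 0x93 0x21 0x42 0x84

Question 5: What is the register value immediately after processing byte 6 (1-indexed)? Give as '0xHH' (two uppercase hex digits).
Answer: 0x84

Derivation:
After byte 1 (0x38): reg=0x04
After byte 2 (0xEA): reg=0x84
After byte 3 (0x92): reg=0x62
After byte 4 (0x33): reg=0xB0
After byte 5 (0x64): reg=0x22
After byte 6 (0xCC): reg=0x84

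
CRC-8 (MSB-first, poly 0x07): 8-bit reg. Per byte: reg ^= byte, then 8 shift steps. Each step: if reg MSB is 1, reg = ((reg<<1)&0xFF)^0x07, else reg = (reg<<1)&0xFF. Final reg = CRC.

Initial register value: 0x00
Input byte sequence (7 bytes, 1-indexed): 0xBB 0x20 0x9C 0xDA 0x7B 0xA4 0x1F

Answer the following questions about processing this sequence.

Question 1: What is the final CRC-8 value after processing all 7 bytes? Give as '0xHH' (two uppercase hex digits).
Answer: 0xB7

Derivation:
After byte 1 (0xBB): reg=0x28
After byte 2 (0x20): reg=0x38
After byte 3 (0x9C): reg=0x75
After byte 4 (0xDA): reg=0x44
After byte 5 (0x7B): reg=0xBD
After byte 6 (0xA4): reg=0x4F
After byte 7 (0x1F): reg=0xB7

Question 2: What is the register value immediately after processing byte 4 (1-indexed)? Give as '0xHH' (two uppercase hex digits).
After byte 1 (0xBB): reg=0x28
After byte 2 (0x20): reg=0x38
After byte 3 (0x9C): reg=0x75
After byte 4 (0xDA): reg=0x44

Answer: 0x44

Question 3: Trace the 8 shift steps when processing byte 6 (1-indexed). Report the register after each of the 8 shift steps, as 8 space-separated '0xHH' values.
After byte 1 (0xBB): reg=0x28
After byte 2 (0x20): reg=0x38
After byte 3 (0x9C): reg=0x75
After byte 4 (0xDA): reg=0x44
After byte 5 (0x7B): reg=0xBD
Register before byte 6: 0xBD
After XOR with byte 0xA4: 0x19

Answer: 0x32 0x64 0xC8 0x97 0x29 0x52 0xA4 0x4F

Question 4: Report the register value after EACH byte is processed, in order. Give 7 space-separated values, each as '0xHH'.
0x28 0x38 0x75 0x44 0xBD 0x4F 0xB7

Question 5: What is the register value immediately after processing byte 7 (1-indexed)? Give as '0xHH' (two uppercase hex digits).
After byte 1 (0xBB): reg=0x28
After byte 2 (0x20): reg=0x38
After byte 3 (0x9C): reg=0x75
After byte 4 (0xDA): reg=0x44
After byte 5 (0x7B): reg=0xBD
After byte 6 (0xA4): reg=0x4F
After byte 7 (0x1F): reg=0xB7

Answer: 0xB7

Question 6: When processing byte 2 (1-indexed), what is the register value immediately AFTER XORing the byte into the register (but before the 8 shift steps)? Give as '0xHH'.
Register before byte 2: 0x28
Byte 2: 0x20
0x28 XOR 0x20 = 0x08

Answer: 0x08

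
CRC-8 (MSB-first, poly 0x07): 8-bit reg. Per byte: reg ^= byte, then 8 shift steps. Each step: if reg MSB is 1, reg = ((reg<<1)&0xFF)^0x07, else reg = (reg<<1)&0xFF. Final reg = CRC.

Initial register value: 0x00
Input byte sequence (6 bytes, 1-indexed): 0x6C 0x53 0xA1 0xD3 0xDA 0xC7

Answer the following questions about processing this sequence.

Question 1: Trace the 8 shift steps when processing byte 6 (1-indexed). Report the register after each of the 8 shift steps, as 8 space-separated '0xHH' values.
Answer: 0x2D 0x5A 0xB4 0x6F 0xDE 0xBB 0x71 0xE2

Derivation:
After byte 1 (0x6C): reg=0x03
After byte 2 (0x53): reg=0xB7
After byte 3 (0xA1): reg=0x62
After byte 4 (0xD3): reg=0x1E
After byte 5 (0xDA): reg=0x52
Register before byte 6: 0x52
After XOR with byte 0xC7: 0x95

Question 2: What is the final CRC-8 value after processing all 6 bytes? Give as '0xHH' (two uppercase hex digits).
Answer: 0xE2

Derivation:
After byte 1 (0x6C): reg=0x03
After byte 2 (0x53): reg=0xB7
After byte 3 (0xA1): reg=0x62
After byte 4 (0xD3): reg=0x1E
After byte 5 (0xDA): reg=0x52
After byte 6 (0xC7): reg=0xE2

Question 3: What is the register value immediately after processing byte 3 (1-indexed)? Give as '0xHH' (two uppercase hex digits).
Answer: 0x62

Derivation:
After byte 1 (0x6C): reg=0x03
After byte 2 (0x53): reg=0xB7
After byte 3 (0xA1): reg=0x62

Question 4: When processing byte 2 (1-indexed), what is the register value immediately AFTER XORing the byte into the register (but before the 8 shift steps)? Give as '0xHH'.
Register before byte 2: 0x03
Byte 2: 0x53
0x03 XOR 0x53 = 0x50

Answer: 0x50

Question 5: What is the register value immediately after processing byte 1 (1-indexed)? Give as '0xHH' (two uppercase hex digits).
Answer: 0x03

Derivation:
After byte 1 (0x6C): reg=0x03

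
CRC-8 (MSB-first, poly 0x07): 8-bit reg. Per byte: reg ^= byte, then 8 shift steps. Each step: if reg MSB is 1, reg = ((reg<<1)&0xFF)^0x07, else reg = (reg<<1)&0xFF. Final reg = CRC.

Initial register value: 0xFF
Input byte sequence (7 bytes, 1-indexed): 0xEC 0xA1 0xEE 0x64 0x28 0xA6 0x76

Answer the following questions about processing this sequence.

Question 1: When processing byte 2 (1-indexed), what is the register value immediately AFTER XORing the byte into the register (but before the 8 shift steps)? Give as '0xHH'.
Register before byte 2: 0x79
Byte 2: 0xA1
0x79 XOR 0xA1 = 0xD8

Answer: 0xD8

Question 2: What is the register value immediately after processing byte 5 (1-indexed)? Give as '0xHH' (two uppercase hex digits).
After byte 1 (0xEC): reg=0x79
After byte 2 (0xA1): reg=0x06
After byte 3 (0xEE): reg=0x96
After byte 4 (0x64): reg=0xD0
After byte 5 (0x28): reg=0xE6

Answer: 0xE6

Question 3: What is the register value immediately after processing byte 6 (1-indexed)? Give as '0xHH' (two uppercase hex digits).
After byte 1 (0xEC): reg=0x79
After byte 2 (0xA1): reg=0x06
After byte 3 (0xEE): reg=0x96
After byte 4 (0x64): reg=0xD0
After byte 5 (0x28): reg=0xE6
After byte 6 (0xA6): reg=0xC7

Answer: 0xC7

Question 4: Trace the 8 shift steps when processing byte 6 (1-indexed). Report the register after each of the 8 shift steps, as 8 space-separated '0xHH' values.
Answer: 0x80 0x07 0x0E 0x1C 0x38 0x70 0xE0 0xC7

Derivation:
After byte 1 (0xEC): reg=0x79
After byte 2 (0xA1): reg=0x06
After byte 3 (0xEE): reg=0x96
After byte 4 (0x64): reg=0xD0
After byte 5 (0x28): reg=0xE6
Register before byte 6: 0xE6
After XOR with byte 0xA6: 0x40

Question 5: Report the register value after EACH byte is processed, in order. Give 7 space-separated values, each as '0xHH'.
0x79 0x06 0x96 0xD0 0xE6 0xC7 0x1E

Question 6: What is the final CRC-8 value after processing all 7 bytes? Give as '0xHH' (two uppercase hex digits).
Answer: 0x1E

Derivation:
After byte 1 (0xEC): reg=0x79
After byte 2 (0xA1): reg=0x06
After byte 3 (0xEE): reg=0x96
After byte 4 (0x64): reg=0xD0
After byte 5 (0x28): reg=0xE6
After byte 6 (0xA6): reg=0xC7
After byte 7 (0x76): reg=0x1E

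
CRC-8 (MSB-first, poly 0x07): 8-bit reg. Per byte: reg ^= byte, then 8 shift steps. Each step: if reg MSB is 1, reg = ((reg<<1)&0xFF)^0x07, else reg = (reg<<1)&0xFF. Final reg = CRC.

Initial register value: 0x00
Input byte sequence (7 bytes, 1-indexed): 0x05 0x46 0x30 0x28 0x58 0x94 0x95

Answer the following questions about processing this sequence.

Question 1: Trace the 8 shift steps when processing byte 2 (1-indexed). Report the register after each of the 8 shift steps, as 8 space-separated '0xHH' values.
After byte 1 (0x05): reg=0x1B
Register before byte 2: 0x1B
After XOR with byte 0x46: 0x5D

Answer: 0xBA 0x73 0xE6 0xCB 0x91 0x25 0x4A 0x94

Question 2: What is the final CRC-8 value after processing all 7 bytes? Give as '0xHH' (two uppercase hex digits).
After byte 1 (0x05): reg=0x1B
After byte 2 (0x46): reg=0x94
After byte 3 (0x30): reg=0x75
After byte 4 (0x28): reg=0x94
After byte 5 (0x58): reg=0x6A
After byte 6 (0x94): reg=0xF4
After byte 7 (0x95): reg=0x20

Answer: 0x20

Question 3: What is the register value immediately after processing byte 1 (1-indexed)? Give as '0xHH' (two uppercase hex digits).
After byte 1 (0x05): reg=0x1B

Answer: 0x1B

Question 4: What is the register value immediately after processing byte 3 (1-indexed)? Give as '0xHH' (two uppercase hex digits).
After byte 1 (0x05): reg=0x1B
After byte 2 (0x46): reg=0x94
After byte 3 (0x30): reg=0x75

Answer: 0x75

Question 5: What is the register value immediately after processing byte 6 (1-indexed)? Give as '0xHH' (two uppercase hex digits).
After byte 1 (0x05): reg=0x1B
After byte 2 (0x46): reg=0x94
After byte 3 (0x30): reg=0x75
After byte 4 (0x28): reg=0x94
After byte 5 (0x58): reg=0x6A
After byte 6 (0x94): reg=0xF4

Answer: 0xF4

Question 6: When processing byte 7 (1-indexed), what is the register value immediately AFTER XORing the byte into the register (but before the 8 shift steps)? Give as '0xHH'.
Answer: 0x61

Derivation:
Register before byte 7: 0xF4
Byte 7: 0x95
0xF4 XOR 0x95 = 0x61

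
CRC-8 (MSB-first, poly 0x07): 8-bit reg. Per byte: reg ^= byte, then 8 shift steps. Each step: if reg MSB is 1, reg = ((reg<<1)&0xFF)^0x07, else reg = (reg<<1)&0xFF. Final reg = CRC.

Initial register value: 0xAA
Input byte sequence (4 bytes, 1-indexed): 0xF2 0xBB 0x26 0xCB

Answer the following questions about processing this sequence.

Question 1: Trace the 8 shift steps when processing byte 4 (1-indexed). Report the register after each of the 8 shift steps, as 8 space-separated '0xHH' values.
Answer: 0x2F 0x5E 0xBC 0x7F 0xFE 0xFB 0xF1 0xE5

Derivation:
After byte 1 (0xF2): reg=0x8F
After byte 2 (0xBB): reg=0x8C
After byte 3 (0x26): reg=0x5F
Register before byte 4: 0x5F
After XOR with byte 0xCB: 0x94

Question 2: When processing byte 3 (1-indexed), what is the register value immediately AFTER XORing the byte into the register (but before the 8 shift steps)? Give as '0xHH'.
Answer: 0xAA

Derivation:
Register before byte 3: 0x8C
Byte 3: 0x26
0x8C XOR 0x26 = 0xAA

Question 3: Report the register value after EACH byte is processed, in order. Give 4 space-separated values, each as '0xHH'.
0x8F 0x8C 0x5F 0xE5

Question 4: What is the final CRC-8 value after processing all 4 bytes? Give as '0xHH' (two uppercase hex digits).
Answer: 0xE5

Derivation:
After byte 1 (0xF2): reg=0x8F
After byte 2 (0xBB): reg=0x8C
After byte 3 (0x26): reg=0x5F
After byte 4 (0xCB): reg=0xE5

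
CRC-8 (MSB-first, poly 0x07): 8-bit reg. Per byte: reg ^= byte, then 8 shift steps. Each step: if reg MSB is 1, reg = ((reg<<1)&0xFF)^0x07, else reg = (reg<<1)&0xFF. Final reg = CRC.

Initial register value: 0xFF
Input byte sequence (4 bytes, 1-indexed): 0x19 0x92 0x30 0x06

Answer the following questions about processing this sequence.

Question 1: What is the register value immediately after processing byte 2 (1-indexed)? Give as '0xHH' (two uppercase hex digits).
Answer: 0xCA

Derivation:
After byte 1 (0x19): reg=0xBC
After byte 2 (0x92): reg=0xCA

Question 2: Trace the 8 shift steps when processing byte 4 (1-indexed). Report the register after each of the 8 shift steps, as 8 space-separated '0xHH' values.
After byte 1 (0x19): reg=0xBC
After byte 2 (0x92): reg=0xCA
After byte 3 (0x30): reg=0xE8
Register before byte 4: 0xE8
After XOR with byte 0x06: 0xEE

Answer: 0xDB 0xB1 0x65 0xCA 0x93 0x21 0x42 0x84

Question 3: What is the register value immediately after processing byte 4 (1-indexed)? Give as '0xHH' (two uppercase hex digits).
After byte 1 (0x19): reg=0xBC
After byte 2 (0x92): reg=0xCA
After byte 3 (0x30): reg=0xE8
After byte 4 (0x06): reg=0x84

Answer: 0x84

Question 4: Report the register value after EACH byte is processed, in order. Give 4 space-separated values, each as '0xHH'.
0xBC 0xCA 0xE8 0x84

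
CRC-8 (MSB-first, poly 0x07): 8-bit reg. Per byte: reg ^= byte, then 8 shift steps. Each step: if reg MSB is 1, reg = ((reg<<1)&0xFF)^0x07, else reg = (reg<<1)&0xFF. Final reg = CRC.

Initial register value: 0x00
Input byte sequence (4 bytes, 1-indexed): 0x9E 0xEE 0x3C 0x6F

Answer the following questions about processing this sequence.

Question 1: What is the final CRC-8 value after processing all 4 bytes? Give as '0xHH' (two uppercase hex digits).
Answer: 0x7F

Derivation:
After byte 1 (0x9E): reg=0xD3
After byte 2 (0xEE): reg=0xB3
After byte 3 (0x3C): reg=0xA4
After byte 4 (0x6F): reg=0x7F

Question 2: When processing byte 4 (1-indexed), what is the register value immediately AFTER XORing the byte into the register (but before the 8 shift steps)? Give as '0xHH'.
Answer: 0xCB

Derivation:
Register before byte 4: 0xA4
Byte 4: 0x6F
0xA4 XOR 0x6F = 0xCB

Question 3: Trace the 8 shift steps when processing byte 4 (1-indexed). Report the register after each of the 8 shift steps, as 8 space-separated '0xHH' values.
After byte 1 (0x9E): reg=0xD3
After byte 2 (0xEE): reg=0xB3
After byte 3 (0x3C): reg=0xA4
Register before byte 4: 0xA4
After XOR with byte 0x6F: 0xCB

Answer: 0x91 0x25 0x4A 0x94 0x2F 0x5E 0xBC 0x7F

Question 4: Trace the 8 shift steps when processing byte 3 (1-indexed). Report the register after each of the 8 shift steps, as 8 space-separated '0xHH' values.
After byte 1 (0x9E): reg=0xD3
After byte 2 (0xEE): reg=0xB3
Register before byte 3: 0xB3
After XOR with byte 0x3C: 0x8F

Answer: 0x19 0x32 0x64 0xC8 0x97 0x29 0x52 0xA4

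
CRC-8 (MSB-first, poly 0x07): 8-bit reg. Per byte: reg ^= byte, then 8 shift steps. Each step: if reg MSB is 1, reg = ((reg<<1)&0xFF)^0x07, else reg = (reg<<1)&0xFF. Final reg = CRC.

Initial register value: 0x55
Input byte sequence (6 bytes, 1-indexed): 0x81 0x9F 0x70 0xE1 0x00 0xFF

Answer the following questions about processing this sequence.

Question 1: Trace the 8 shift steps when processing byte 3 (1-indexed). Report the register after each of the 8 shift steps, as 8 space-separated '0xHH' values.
After byte 1 (0x81): reg=0x22
After byte 2 (0x9F): reg=0x3A
Register before byte 3: 0x3A
After XOR with byte 0x70: 0x4A

Answer: 0x94 0x2F 0x5E 0xBC 0x7F 0xFE 0xFB 0xF1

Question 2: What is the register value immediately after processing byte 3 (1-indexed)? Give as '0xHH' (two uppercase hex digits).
Answer: 0xF1

Derivation:
After byte 1 (0x81): reg=0x22
After byte 2 (0x9F): reg=0x3A
After byte 3 (0x70): reg=0xF1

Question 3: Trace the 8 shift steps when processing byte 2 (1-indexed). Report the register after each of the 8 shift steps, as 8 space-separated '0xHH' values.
After byte 1 (0x81): reg=0x22
Register before byte 2: 0x22
After XOR with byte 0x9F: 0xBD

Answer: 0x7D 0xFA 0xF3 0xE1 0xC5 0x8D 0x1D 0x3A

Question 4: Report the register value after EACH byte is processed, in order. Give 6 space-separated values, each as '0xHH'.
0x22 0x3A 0xF1 0x70 0x57 0x51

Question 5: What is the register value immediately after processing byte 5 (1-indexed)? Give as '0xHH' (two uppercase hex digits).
Answer: 0x57

Derivation:
After byte 1 (0x81): reg=0x22
After byte 2 (0x9F): reg=0x3A
After byte 3 (0x70): reg=0xF1
After byte 4 (0xE1): reg=0x70
After byte 5 (0x00): reg=0x57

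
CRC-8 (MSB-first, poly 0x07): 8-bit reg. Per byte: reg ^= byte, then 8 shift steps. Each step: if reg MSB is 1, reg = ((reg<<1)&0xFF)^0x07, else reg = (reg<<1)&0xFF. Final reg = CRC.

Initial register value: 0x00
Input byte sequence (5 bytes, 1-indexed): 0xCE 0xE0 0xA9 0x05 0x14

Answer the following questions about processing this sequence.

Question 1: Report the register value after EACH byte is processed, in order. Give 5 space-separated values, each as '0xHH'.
0x64 0x95 0xB4 0x1E 0x36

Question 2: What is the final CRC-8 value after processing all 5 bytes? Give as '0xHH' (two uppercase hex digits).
After byte 1 (0xCE): reg=0x64
After byte 2 (0xE0): reg=0x95
After byte 3 (0xA9): reg=0xB4
After byte 4 (0x05): reg=0x1E
After byte 5 (0x14): reg=0x36

Answer: 0x36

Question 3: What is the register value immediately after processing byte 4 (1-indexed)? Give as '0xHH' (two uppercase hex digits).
After byte 1 (0xCE): reg=0x64
After byte 2 (0xE0): reg=0x95
After byte 3 (0xA9): reg=0xB4
After byte 4 (0x05): reg=0x1E

Answer: 0x1E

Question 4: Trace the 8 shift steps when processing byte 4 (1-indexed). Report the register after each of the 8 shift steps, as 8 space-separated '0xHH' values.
Answer: 0x65 0xCA 0x93 0x21 0x42 0x84 0x0F 0x1E

Derivation:
After byte 1 (0xCE): reg=0x64
After byte 2 (0xE0): reg=0x95
After byte 3 (0xA9): reg=0xB4
Register before byte 4: 0xB4
After XOR with byte 0x05: 0xB1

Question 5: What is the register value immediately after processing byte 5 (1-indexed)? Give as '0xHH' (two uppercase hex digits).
After byte 1 (0xCE): reg=0x64
After byte 2 (0xE0): reg=0x95
After byte 3 (0xA9): reg=0xB4
After byte 4 (0x05): reg=0x1E
After byte 5 (0x14): reg=0x36

Answer: 0x36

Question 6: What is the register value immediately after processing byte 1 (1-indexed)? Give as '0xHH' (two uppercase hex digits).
Answer: 0x64

Derivation:
After byte 1 (0xCE): reg=0x64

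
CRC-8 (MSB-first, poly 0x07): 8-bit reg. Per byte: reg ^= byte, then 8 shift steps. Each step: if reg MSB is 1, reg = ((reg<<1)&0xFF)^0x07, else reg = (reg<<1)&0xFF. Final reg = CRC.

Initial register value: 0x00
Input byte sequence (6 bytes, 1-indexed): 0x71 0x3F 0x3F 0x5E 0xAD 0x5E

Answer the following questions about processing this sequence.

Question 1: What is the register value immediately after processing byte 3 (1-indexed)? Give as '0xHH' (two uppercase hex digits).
After byte 1 (0x71): reg=0x50
After byte 2 (0x3F): reg=0x0A
After byte 3 (0x3F): reg=0x8B

Answer: 0x8B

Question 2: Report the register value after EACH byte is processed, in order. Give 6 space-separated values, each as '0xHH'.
0x50 0x0A 0x8B 0x25 0xB1 0x83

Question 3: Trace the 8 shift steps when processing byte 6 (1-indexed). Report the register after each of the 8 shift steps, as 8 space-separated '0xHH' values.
After byte 1 (0x71): reg=0x50
After byte 2 (0x3F): reg=0x0A
After byte 3 (0x3F): reg=0x8B
After byte 4 (0x5E): reg=0x25
After byte 5 (0xAD): reg=0xB1
Register before byte 6: 0xB1
After XOR with byte 0x5E: 0xEF

Answer: 0xD9 0xB5 0x6D 0xDA 0xB3 0x61 0xC2 0x83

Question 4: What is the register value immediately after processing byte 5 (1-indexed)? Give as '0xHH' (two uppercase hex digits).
After byte 1 (0x71): reg=0x50
After byte 2 (0x3F): reg=0x0A
After byte 3 (0x3F): reg=0x8B
After byte 4 (0x5E): reg=0x25
After byte 5 (0xAD): reg=0xB1

Answer: 0xB1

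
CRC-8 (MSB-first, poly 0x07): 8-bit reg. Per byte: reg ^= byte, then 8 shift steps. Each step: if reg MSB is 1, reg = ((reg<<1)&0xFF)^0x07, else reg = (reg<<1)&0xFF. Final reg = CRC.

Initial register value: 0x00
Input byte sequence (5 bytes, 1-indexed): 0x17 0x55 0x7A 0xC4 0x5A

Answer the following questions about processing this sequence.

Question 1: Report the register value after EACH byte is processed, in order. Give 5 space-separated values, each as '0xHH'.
0x65 0x90 0x98 0x93 0x71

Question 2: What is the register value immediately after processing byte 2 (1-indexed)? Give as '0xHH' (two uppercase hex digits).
Answer: 0x90

Derivation:
After byte 1 (0x17): reg=0x65
After byte 2 (0x55): reg=0x90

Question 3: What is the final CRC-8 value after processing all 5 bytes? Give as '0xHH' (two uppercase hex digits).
After byte 1 (0x17): reg=0x65
After byte 2 (0x55): reg=0x90
After byte 3 (0x7A): reg=0x98
After byte 4 (0xC4): reg=0x93
After byte 5 (0x5A): reg=0x71

Answer: 0x71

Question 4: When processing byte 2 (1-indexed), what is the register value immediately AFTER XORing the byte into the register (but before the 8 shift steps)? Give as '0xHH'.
Answer: 0x30

Derivation:
Register before byte 2: 0x65
Byte 2: 0x55
0x65 XOR 0x55 = 0x30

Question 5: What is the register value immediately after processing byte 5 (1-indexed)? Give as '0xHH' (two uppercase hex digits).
After byte 1 (0x17): reg=0x65
After byte 2 (0x55): reg=0x90
After byte 3 (0x7A): reg=0x98
After byte 4 (0xC4): reg=0x93
After byte 5 (0x5A): reg=0x71

Answer: 0x71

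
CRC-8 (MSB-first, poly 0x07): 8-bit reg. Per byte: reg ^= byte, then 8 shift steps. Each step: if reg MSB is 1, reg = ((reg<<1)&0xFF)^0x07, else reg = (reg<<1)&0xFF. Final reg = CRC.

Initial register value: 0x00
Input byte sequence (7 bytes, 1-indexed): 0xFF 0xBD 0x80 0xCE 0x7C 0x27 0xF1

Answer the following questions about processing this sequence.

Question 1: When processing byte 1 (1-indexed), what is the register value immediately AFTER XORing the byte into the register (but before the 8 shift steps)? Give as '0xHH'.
Answer: 0xFF

Derivation:
Register before byte 1: 0x00
Byte 1: 0xFF
0x00 XOR 0xFF = 0xFF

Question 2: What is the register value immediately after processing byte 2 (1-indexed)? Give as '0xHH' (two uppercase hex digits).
Answer: 0xED

Derivation:
After byte 1 (0xFF): reg=0xF3
After byte 2 (0xBD): reg=0xED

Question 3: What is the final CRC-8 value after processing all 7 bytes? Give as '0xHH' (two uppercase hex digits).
After byte 1 (0xFF): reg=0xF3
After byte 2 (0xBD): reg=0xED
After byte 3 (0x80): reg=0x04
After byte 4 (0xCE): reg=0x78
After byte 5 (0x7C): reg=0x1C
After byte 6 (0x27): reg=0xA1
After byte 7 (0xF1): reg=0xB7

Answer: 0xB7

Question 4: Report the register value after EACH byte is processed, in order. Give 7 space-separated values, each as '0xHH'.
0xF3 0xED 0x04 0x78 0x1C 0xA1 0xB7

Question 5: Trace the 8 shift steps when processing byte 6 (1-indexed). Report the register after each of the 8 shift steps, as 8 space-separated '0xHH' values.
After byte 1 (0xFF): reg=0xF3
After byte 2 (0xBD): reg=0xED
After byte 3 (0x80): reg=0x04
After byte 4 (0xCE): reg=0x78
After byte 5 (0x7C): reg=0x1C
Register before byte 6: 0x1C
After XOR with byte 0x27: 0x3B

Answer: 0x76 0xEC 0xDF 0xB9 0x75 0xEA 0xD3 0xA1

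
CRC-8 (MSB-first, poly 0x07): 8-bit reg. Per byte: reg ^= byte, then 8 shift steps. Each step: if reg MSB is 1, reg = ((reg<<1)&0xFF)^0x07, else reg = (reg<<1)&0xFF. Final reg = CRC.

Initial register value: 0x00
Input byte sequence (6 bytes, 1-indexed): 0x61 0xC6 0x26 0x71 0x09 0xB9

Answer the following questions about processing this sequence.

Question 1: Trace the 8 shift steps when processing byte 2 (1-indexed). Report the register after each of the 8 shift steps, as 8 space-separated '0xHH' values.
Answer: 0xCB 0x91 0x25 0x4A 0x94 0x2F 0x5E 0xBC

Derivation:
After byte 1 (0x61): reg=0x20
Register before byte 2: 0x20
After XOR with byte 0xC6: 0xE6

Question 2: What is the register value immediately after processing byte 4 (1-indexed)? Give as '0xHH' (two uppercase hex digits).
Answer: 0x33

Derivation:
After byte 1 (0x61): reg=0x20
After byte 2 (0xC6): reg=0xBC
After byte 3 (0x26): reg=0xCF
After byte 4 (0x71): reg=0x33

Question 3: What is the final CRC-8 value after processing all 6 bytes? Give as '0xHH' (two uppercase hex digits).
After byte 1 (0x61): reg=0x20
After byte 2 (0xC6): reg=0xBC
After byte 3 (0x26): reg=0xCF
After byte 4 (0x71): reg=0x33
After byte 5 (0x09): reg=0xA6
After byte 6 (0xB9): reg=0x5D

Answer: 0x5D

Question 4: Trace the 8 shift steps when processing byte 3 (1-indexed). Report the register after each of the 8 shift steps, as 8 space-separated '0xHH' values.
After byte 1 (0x61): reg=0x20
After byte 2 (0xC6): reg=0xBC
Register before byte 3: 0xBC
After XOR with byte 0x26: 0x9A

Answer: 0x33 0x66 0xCC 0x9F 0x39 0x72 0xE4 0xCF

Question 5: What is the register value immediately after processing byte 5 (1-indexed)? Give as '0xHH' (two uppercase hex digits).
Answer: 0xA6

Derivation:
After byte 1 (0x61): reg=0x20
After byte 2 (0xC6): reg=0xBC
After byte 3 (0x26): reg=0xCF
After byte 4 (0x71): reg=0x33
After byte 5 (0x09): reg=0xA6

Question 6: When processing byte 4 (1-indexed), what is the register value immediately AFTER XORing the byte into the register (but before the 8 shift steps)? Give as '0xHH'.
Answer: 0xBE

Derivation:
Register before byte 4: 0xCF
Byte 4: 0x71
0xCF XOR 0x71 = 0xBE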